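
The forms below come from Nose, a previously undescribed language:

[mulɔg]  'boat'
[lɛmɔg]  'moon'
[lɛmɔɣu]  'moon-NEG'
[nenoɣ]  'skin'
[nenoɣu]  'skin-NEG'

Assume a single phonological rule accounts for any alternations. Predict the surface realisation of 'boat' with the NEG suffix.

The stem for 'moon' ends in [g] in [lɛmɔg] but [ɣ] in [lɛmɔɣu].
The stem 'skin' ([nenoɣ], [nenoɣu]) shows [ɣ] unchanged in both environments, so [ɣ] cannot be basic with [g] derived in isolation.
The alternation reflects intervocalic spirantization: voiced stops become fricatives between vowels. /g/ is underlying.
From [mulɔg] the stem 'boat' is /mulɔg/; between vowels this yields [mulɔɣu].

[mulɔɣu]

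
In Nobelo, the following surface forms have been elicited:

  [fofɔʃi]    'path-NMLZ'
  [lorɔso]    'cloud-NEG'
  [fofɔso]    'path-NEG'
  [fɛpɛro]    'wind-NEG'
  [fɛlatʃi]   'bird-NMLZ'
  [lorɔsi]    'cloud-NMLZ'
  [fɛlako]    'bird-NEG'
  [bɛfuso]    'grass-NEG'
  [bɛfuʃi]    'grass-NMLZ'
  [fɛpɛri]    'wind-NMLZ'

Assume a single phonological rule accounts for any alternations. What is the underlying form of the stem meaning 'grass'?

/bɛfuʃ/

In [bɛfuso] and [bɛfuʃi] the final segment of 'grass' alternates: [s] ~ [ʃ].
But 'cloud' keeps [s] in both environments ([lorɔso], [lorɔsi]), so there is no rule changing /s/ to [ʃ] before the NMLZ suffix.
The alternation reflects depalatalization: palato-alveolar /tʃ/ and /ʃ/ become [k] and [s] when no front vowel follows. /ʃ/ is underlying.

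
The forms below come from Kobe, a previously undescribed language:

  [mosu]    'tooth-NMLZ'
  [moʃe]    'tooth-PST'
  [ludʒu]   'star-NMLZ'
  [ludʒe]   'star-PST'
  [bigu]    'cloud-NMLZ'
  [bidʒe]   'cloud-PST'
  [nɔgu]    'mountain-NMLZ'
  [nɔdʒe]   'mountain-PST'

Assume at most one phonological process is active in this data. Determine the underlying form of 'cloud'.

/big/

The stem for 'cloud' ends in [g] in [bigu] but [dʒ] in [bidʒe].
The stem 'star' ([ludʒu], [ludʒe]) shows [dʒ] unchanged in both environments, so [dʒ] cannot be basic with [g] derived before the NMLZ suffix.
The underlying segment must be /g/; /g/ and /s/ become palato-alveolar [dʒ] and [ʃ] before a front vowel, yielding [dʒ] there.
Hence 'cloud' is /big/ underlyingly.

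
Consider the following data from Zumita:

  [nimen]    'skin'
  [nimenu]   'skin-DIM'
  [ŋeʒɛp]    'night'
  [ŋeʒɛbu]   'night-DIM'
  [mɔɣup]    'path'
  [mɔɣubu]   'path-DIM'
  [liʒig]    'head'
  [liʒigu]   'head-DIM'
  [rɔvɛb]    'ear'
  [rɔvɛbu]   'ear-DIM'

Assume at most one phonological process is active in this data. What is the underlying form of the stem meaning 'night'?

The stem for 'night' ends in [p] in [ŋeʒɛp] but [b] in [ŋeʒɛbu].
Compare 'ear', with invariant [b] in [rɔvɛb] and [rɔvɛbu]: an analysis with underlying /b/ and a rule producing [p] in isolation would wrongly predict alternation here too.
Therefore /p/ is basic and [b] is derived by intervocalic voicing (voiceless stops become voiced between vowels).
Hence 'night' is /ŋeʒɛp/ underlyingly.

/ŋeʒɛp/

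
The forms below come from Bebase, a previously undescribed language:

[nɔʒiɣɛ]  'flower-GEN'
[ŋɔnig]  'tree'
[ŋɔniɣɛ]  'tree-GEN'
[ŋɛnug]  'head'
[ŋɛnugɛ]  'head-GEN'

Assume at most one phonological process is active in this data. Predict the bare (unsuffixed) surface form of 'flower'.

[nɔʒig]

The root 'tree' surfaces as [ŋɔnig] and [ŋɔniɣɛ], with a stem-final [g] ~ [ɣ] alternation.
If /g/ were underlying and a rule turned it into [ɣ] before the GEN suffix, 'head' would also alternate; but it has [g] in both [ŋɛnug] and [ŋɛnugɛ].
The underlying segment must be /ɣ/; voiced fricatives become stops word-finally, yielding [g] there.
From [nɔʒiɣɛ] the stem 'flower' is /nɔʒiɣ/; word-finally this yields [nɔʒig].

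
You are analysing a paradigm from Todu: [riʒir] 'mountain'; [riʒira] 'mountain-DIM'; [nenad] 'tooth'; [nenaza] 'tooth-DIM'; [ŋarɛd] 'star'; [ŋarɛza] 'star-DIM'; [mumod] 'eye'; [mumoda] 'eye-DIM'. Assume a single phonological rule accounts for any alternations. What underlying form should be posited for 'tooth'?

/nenaz/

The stem for 'tooth' ends in [d] in [nenad] but [z] in [nenaza].
Compare 'eye', with invariant [d] in [mumod] and [mumoda]: an analysis with underlying /d/ and a rule producing [z] before the DIM suffix would wrongly predict alternation here too.
So /z/ is underlying, and a rule of word-final hardening — voiced fricatives become stops word-finally — gives [d].
Hence 'tooth' is /nenaz/ underlyingly.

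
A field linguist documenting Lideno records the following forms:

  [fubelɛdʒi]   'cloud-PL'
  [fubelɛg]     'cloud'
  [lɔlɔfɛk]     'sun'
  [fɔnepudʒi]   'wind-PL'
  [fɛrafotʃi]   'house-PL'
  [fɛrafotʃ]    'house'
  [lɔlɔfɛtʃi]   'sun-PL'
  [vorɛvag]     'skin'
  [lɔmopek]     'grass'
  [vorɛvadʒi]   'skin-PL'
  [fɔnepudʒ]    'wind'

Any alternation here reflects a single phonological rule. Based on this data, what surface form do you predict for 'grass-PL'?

The root 'sun' surfaces as [lɔlɔfɛk] and [lɔlɔfɛtʃi], with a stem-final [k] ~ [tʃ] alternation.
The stem 'house' ([fɛrafotʃ], [fɛrafotʃi]) shows [tʃ] unchanged in both environments, so [tʃ] cannot be basic with [k] derived in isolation.
Therefore /k/ is basic and [tʃ] is derived by palatalization before a front vowel (/k/ and /g/ become palato-alveolar [tʃ] and [dʒ] before a front vowel).
The one attested form of 'grass', [lɔmopek], shows underlying /lɔmopek/. Applying the same rule before a front vowel gives [lɔmopetʃi].

[lɔmopetʃi]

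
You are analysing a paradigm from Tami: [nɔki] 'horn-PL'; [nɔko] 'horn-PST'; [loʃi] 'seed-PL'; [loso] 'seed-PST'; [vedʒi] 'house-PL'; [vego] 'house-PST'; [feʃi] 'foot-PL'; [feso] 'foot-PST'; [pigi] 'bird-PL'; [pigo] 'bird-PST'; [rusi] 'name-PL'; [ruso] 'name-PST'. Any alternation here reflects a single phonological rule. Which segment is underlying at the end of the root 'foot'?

/ʃ/

In [feʃi] and [feso] the final segment of 'foot' alternates: [ʃ] ~ [s].
Compare 'name', with invariant [s] in [rusi] and [ruso]: an analysis with underlying /s/ and a rule producing [ʃ] before the PL suffix would wrongly predict alternation here too.
The alternation reflects depalatalization: palato-alveolar /dʒ/ and /ʃ/ become [g] and [s] when no front vowel follows. /ʃ/ is underlying.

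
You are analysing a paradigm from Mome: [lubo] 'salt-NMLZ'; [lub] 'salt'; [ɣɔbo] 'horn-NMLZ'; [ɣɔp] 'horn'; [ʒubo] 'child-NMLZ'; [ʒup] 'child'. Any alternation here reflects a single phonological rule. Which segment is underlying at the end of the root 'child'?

/p/

In [ʒubo] and [ʒup] the final segment of 'child' alternates: [b] ~ [p].
If /b/ were underlying and a rule turned it into [p] in isolation, 'salt' would also alternate; but it has [b] in both [lubo] and [lub].
The alternation reflects intervocalic voicing: voiceless stops become voiced between vowels. /p/ is underlying.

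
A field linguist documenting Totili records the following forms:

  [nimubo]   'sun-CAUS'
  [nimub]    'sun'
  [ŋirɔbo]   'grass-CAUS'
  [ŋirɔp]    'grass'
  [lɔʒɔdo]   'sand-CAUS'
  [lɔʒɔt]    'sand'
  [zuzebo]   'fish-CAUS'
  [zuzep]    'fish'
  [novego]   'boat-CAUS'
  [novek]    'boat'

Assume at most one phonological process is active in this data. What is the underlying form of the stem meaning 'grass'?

/ŋirɔp/

'grass' shows [b] ~ [p] at the end of the stem ([ŋirɔbo] vs [ŋirɔp]).
Compare 'sun', with invariant [b] in [nimubo] and [nimub]: an analysis with underlying /b/ and a rule producing [p] in isolation would wrongly predict alternation here too.
So /p/ is underlying, and a rule of intervocalic voicing — voiceless stops become voiced between vowels — gives [b].
The underlying form of 'grass' is therefore /ŋirɔp/.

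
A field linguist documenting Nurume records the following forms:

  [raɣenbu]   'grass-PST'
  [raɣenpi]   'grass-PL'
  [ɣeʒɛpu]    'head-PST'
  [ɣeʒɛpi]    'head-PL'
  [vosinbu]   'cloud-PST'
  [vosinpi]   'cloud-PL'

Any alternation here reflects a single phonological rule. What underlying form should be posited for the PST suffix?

The PST suffix surfaces as [-bu] and [-pu], depending on the final segment of the stem.
By contrast the PL suffix keeps its initial [p] throughout — that segment must be underlying.
So the underlying form is /-bu/, and voiced stops become voiceless after a vowel.

/-bu/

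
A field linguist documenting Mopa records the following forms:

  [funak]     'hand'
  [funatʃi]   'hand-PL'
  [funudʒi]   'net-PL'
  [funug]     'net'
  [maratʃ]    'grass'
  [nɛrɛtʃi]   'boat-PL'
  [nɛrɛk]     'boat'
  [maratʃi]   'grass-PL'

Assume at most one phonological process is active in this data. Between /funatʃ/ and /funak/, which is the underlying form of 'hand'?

/funak/

In [funak] and [funatʃi] the final segment of 'hand' alternates: [k] ~ [tʃ].
Compare 'grass', with invariant [tʃ] in [maratʃ] and [maratʃi]: an analysis with underlying /tʃ/ and a rule producing [k] in isolation would wrongly predict alternation here too.
The underlying segment must be /k/; /k/ and /g/ become palato-alveolar [tʃ] and [dʒ] before a front vowel, yielding [tʃ] there.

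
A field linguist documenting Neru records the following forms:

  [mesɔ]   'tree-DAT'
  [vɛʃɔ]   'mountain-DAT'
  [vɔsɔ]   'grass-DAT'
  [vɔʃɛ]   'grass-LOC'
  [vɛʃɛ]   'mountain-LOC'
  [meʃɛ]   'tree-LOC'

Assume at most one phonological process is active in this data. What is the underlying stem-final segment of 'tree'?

'tree' shows [s] ~ [ʃ] at the end of the stem ([mesɔ] vs [meʃɛ]).
Compare 'mountain', with invariant [ʃ] in [vɛʃɔ] and [vɛʃɛ]: an analysis with underlying /ʃ/ and a rule producing [s] before the DAT suffix would wrongly predict alternation here too.
The alternation reflects palatalization before a front vowel: /s/ becomes palato-alveolar [ʃ] before a front vowel. /s/ is underlying.

/s/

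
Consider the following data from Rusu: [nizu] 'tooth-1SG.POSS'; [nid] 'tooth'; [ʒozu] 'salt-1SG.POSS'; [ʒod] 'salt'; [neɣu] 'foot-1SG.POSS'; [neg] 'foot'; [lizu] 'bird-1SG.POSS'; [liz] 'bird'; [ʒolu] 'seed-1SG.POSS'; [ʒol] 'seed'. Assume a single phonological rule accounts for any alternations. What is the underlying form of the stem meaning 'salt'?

/ʒod/

'salt' shows [z] ~ [d] at the end of the stem ([ʒozu] vs [ʒod]).
Compare 'bird', with invariant [z] in [lizu] and [liz]: an analysis with underlying /z/ and a rule producing [d] in isolation would wrongly predict alternation here too.
The alternation reflects intervocalic spirantization: voiced stops become fricatives between vowels. /d/ is underlying.
Hence 'salt' is /ʒod/ underlyingly.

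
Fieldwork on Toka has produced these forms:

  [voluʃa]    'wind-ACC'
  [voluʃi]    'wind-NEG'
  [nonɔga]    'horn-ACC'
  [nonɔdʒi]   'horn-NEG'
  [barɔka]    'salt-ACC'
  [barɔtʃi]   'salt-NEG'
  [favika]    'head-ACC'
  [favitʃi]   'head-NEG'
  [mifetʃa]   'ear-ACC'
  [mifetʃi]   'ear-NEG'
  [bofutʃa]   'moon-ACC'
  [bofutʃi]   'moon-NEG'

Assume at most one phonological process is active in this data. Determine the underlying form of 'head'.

In [favika] and [favitʃi] the final segment of 'head' alternates: [k] ~ [tʃ].
But 'ear' keeps [tʃ] in both environments ([mifetʃa], [mifetʃi]), so there is no rule changing /tʃ/ to [k] before the ACC suffix.
The underlying segment must be /k/; /k/ and /g/ become palato-alveolar [tʃ] and [dʒ] before a front vowel, yielding [tʃ] there.

/favik/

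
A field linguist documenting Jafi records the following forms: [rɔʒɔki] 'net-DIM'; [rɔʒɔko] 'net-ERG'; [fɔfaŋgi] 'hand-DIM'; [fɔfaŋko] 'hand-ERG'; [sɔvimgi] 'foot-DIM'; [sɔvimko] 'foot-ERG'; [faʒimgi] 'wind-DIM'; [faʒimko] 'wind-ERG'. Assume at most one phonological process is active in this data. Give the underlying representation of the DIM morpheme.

The DIM suffix surfaces as [-gi] and [-ki], depending on the final segment of the stem.
By contrast the ERG suffix keeps its initial [k] throughout — that segment must be underlying.
So the underlying form is /-gi/, and voiced stops become voiceless after a vowel.

/-gi/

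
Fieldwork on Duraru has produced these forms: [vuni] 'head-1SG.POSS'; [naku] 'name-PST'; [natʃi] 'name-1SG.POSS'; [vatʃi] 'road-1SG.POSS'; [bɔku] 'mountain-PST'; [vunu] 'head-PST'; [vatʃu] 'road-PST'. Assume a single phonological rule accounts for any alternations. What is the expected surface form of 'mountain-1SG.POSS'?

[bɔtʃi]

In [naku] and [natʃi] the final segment of 'name' alternates: [k] ~ [tʃ].
Compare 'road', with invariant [tʃ] in [vatʃu] and [vatʃi]: an analysis with underlying /tʃ/ and a rule producing [k] before the PST suffix would wrongly predict alternation here too.
Therefore /k/ is basic and [tʃ] is derived by palatalization before a front vowel (/k/ becomes palato-alveolar [tʃ] before a front vowel).
From [bɔku] the stem 'mountain' is /bɔk/; before a front vowel this yields [bɔtʃi].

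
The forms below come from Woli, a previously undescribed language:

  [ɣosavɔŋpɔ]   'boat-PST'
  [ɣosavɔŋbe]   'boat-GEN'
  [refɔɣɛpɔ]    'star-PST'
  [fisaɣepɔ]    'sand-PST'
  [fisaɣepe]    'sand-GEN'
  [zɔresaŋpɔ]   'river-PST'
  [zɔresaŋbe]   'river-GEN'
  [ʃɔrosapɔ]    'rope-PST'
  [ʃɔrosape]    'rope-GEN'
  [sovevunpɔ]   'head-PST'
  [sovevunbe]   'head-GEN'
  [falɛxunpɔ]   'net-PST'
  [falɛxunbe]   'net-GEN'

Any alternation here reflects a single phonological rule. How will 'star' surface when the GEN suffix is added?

The GEN morpheme has two allomorphs, [-be] and [-pe].
By contrast the PST suffix keeps its initial [p] throughout — that segment must be underlying.
The GEN suffix is therefore /-be/ underlyingly, with post-vocalic devoicing: voiced stops become voiceless after a vowel.
After 'star', which ends in a vowel, the suffix surfaces as [-pe], giving [refɔɣɛpe].

[refɔɣɛpe]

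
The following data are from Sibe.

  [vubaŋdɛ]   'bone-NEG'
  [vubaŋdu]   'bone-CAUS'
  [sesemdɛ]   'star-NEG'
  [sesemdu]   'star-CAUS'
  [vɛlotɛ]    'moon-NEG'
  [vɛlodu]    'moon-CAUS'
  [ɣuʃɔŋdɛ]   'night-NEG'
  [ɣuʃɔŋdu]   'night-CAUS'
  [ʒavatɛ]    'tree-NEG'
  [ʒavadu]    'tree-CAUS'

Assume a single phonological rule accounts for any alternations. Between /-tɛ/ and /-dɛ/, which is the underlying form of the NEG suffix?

/-tɛ/

The NEG morpheme has two allomorphs, [-dɛ] and [-tɛ].
The CAUS suffix, which begins with [d], is invariant after every stem; so [d] is not altered by any rule here.
The NEG suffix is therefore /-tɛ/ underlyingly, with post-nasal voicing: voiceless stops become voiced after a nasal.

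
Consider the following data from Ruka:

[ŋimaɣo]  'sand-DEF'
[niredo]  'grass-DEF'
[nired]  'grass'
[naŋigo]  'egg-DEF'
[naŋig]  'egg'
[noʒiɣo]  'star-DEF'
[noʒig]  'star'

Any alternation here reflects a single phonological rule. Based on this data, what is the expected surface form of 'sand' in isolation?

The root 'star' surfaces as [noʒiɣo] and [noʒig], with a stem-final [ɣ] ~ [g] alternation.
The stem 'egg' ([naŋigo], [naŋig]) shows [g] unchanged in both environments, so [g] cannot be basic with [ɣ] derived before the DEF suffix.
Therefore /ɣ/ is basic and [g] is derived by word-final hardening (voiced fricatives become stops word-finally).
From [ŋimaɣo] the stem 'sand' is /ŋimaɣ/; word-finally this yields [ŋimag].

[ŋimag]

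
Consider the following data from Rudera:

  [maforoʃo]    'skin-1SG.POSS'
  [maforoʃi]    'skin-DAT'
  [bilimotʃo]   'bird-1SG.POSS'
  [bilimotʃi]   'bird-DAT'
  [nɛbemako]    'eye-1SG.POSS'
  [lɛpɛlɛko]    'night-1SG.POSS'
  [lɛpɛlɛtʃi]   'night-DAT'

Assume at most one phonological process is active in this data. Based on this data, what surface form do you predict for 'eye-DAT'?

[nɛbematʃi]

The stem for 'night' ends in [k] in [lɛpɛlɛko] but [tʃ] in [lɛpɛlɛtʃi].
But 'bird' keeps [tʃ] in both environments ([bilimotʃo], [bilimotʃi]), so there is no rule changing /tʃ/ to [k] before the 1SG.POSS suffix.
So /k/ is underlying, and a rule of palatalization before a front vowel — /k/ becomes palato-alveolar [tʃ] before a front vowel — gives [tʃ].
The one attested form of 'eye', [nɛbemako], shows underlying /nɛbemak/. Applying the same rule before a front vowel gives [nɛbematʃi].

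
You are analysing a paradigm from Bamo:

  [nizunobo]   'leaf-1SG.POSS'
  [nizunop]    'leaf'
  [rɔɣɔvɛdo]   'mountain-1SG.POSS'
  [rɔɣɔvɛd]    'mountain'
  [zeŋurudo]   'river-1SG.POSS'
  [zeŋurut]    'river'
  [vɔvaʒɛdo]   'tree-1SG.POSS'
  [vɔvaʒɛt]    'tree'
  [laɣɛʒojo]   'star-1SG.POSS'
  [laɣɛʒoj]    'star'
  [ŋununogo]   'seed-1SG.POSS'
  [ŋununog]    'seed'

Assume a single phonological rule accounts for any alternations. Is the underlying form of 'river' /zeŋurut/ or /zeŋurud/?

/zeŋurut/

The stem for 'river' ends in [d] in [zeŋurudo] but [t] in [zeŋurut].
The stem 'mountain' ([rɔɣɔvɛdo], [rɔɣɔvɛd]) shows [d] unchanged in both environments, so [d] cannot be basic with [t] derived in isolation.
The underlying segment must be /t/; voiceless stops become voiced between vowels, yielding [d] there.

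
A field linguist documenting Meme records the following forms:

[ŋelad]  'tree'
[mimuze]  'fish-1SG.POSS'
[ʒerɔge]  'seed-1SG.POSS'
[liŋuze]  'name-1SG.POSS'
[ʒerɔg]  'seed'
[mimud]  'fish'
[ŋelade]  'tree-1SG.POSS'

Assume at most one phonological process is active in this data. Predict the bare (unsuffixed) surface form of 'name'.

[liŋud]

'fish' shows [d] ~ [z] at the end of the stem ([mimud] vs [mimuze]).
Compare 'tree', with invariant [d] in [ŋelad] and [ŋelade]: an analysis with underlying /d/ and a rule producing [z] before the 1SG.POSS suffix would wrongly predict alternation here too.
Therefore /z/ is basic and [d] is derived by word-final hardening (voiced fricatives become stops word-finally).
The one attested form of 'name', [liŋuze], shows underlying /liŋuz/. Applying the same rule word-finally gives [liŋud].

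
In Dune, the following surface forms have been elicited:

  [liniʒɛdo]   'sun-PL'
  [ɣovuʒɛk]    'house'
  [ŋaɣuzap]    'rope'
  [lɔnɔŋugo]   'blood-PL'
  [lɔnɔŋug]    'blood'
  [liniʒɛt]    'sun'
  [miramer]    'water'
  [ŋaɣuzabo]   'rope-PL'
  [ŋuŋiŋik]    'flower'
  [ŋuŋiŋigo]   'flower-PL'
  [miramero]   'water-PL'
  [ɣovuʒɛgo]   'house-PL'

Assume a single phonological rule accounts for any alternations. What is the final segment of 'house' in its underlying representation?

/k/

In [ɣovuʒɛgo] and [ɣovuʒɛk] the final segment of 'house' alternates: [g] ~ [k].
If /g/ were underlying and a rule turned it into [k] in isolation, 'blood' would also alternate; but it has [g] in both [lɔnɔŋugo] and [lɔnɔŋug].
The alternation reflects intervocalic voicing: voiceless stops become voiced between vowels. /k/ is underlying.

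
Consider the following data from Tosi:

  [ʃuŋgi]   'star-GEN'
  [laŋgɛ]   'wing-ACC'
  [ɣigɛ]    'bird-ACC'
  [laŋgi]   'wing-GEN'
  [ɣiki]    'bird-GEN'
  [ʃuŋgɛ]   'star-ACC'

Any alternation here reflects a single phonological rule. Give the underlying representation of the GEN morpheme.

The GEN morpheme has two allomorphs, [-gi] and [-ki].
The ACC suffix, which begins with [g], is invariant after every stem; so [g] is not altered by any rule here.
The GEN suffix is therefore /-ki/ underlyingly, with post-nasal voicing: voiceless stops become voiced after a nasal.

/-ki/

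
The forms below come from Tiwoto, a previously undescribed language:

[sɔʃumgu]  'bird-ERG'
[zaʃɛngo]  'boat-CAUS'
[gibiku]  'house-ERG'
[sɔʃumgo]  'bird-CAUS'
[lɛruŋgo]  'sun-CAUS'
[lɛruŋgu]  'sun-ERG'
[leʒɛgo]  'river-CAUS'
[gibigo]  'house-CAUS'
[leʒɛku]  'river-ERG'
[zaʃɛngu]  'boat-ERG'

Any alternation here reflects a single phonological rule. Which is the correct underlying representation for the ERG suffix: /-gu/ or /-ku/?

/-ku/

The ERG suffix surfaces as [-gu] and [-ku], depending on the final segment of the stem.
The CAUS suffix, which begins with [g], is invariant after every stem; so [g] is not altered by any rule here.
So the underlying form is /-ku/, and voiceless stops become voiced after a nasal.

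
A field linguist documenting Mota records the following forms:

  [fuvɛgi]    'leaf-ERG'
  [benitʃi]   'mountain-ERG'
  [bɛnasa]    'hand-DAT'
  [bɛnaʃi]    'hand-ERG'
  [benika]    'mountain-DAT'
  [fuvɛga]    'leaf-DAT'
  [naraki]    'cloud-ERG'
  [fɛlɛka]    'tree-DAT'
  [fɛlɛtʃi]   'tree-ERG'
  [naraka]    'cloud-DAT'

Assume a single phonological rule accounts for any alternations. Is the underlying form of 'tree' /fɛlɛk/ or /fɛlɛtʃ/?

In [fɛlɛka] and [fɛlɛtʃi] the final segment of 'tree' alternates: [k] ~ [tʃ].
If /k/ were underlying and a rule turned it into [tʃ] before the ERG suffix, 'cloud' would also alternate; but it has [k] in both [naraka] and [naraki].
So /tʃ/ is underlying, and a rule of depalatalization — palato-alveolar /tʃ/ and /ʃ/ become [k] and [s] when no front vowel follows — gives [k].

/fɛlɛtʃ/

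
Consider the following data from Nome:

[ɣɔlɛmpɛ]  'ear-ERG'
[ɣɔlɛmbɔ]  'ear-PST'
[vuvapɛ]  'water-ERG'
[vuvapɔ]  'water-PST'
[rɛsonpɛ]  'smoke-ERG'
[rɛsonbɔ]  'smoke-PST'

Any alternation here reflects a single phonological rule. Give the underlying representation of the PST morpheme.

The PST morpheme has two allomorphs, [-bɔ] and [-pɔ].
By contrast the ERG suffix keeps its initial [p] throughout — that segment must be underlying.
The PST suffix is therefore /-bɔ/ underlyingly, with post-vocalic devoicing: voiced stops become voiceless after a vowel.

/-bɔ/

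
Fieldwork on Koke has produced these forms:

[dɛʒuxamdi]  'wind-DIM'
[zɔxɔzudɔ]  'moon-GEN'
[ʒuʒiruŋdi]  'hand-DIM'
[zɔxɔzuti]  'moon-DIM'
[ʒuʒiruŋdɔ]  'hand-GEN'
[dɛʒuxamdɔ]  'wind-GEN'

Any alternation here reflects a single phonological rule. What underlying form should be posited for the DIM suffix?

The DIM morpheme has two allomorphs, [-di] and [-ti].
The GEN suffix, which begins with [d], is invariant after every stem; so [d] is not altered by any rule here.
The DIM suffix is therefore /-ti/ underlyingly, with post-nasal voicing: voiceless stops become voiced after a nasal.

/-ti/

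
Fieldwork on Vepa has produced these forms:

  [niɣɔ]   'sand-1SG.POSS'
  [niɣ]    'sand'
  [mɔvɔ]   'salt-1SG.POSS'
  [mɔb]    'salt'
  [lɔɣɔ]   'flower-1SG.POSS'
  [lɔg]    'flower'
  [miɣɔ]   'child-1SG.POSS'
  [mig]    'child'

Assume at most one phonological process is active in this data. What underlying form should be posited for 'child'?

/mig/

'child' shows [ɣ] ~ [g] at the end of the stem ([miɣɔ] vs [mig]).
The stem 'sand' ([niɣɔ], [niɣ]) shows [ɣ] unchanged in both environments, so [ɣ] cannot be basic with [g] derived in isolation.
Therefore /g/ is basic and [ɣ] is derived by intervocalic spirantization (voiced stops become fricatives between vowels).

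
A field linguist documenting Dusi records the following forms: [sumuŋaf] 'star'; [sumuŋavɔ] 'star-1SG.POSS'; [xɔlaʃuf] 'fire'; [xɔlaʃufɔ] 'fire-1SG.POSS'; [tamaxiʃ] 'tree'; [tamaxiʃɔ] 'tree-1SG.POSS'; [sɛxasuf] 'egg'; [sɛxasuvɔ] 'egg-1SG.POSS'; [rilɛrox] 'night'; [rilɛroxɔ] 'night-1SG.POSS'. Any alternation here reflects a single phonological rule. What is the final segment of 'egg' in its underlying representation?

In [sɛxasuf] and [sɛxasuvɔ] the final segment of 'egg' alternates: [f] ~ [v].
If /f/ were underlying and a rule turned it into [v] before the 1SG.POSS suffix, 'fire' would also alternate; but it has [f] in both [xɔlaʃuf] and [xɔlaʃufɔ].
The underlying segment must be /v/; voiced obstruents become voiceless word-finally, yielding [f] there.

/v/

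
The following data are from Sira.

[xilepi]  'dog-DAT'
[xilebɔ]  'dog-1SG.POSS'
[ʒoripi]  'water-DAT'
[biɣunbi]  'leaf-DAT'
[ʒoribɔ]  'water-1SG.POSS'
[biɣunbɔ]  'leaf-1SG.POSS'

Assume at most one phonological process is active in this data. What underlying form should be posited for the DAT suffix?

/-pi/

The DAT suffix surfaces as [-bi] and [-pi], depending on the final segment of the stem.
The 1SG.POSS suffix, which begins with [b], is invariant after every stem; so [b] is not altered by any rule here.
The DAT suffix is therefore /-pi/ underlyingly, with post-nasal voicing: voiceless stops become voiced after a nasal.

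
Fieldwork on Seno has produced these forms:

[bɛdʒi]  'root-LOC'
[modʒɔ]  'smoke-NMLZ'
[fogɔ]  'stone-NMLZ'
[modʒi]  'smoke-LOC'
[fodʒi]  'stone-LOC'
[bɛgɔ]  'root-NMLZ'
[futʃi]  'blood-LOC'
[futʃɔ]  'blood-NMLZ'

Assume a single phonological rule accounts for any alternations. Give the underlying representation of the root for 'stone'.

In [fogɔ] and [fodʒi] the final segment of 'stone' alternates: [g] ~ [dʒ].
The stem 'smoke' ([modʒɔ], [modʒi]) shows [dʒ] unchanged in both environments, so [dʒ] cannot be basic with [g] derived before the NMLZ suffix.
Therefore /g/ is basic and [dʒ] is derived by palatalization before a front vowel (/g/ becomes palato-alveolar [dʒ] before a front vowel).
So 'stone' = /fog/.

/fog/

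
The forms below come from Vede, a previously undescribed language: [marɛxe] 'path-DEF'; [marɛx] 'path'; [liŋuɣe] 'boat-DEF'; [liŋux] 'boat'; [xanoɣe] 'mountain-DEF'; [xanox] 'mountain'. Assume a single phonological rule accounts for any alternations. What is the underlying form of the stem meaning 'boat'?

In [liŋuɣe] and [liŋux] the final segment of 'boat' alternates: [ɣ] ~ [x].
The stem 'path' ([marɛxe], [marɛx]) shows [x] unchanged in both environments, so [x] cannot be basic with [ɣ] derived before the DEF suffix.
Therefore /ɣ/ is basic and [x] is derived by word-final obstruent devoicing (voiced obstruents become voiceless word-finally).

/liŋuɣ/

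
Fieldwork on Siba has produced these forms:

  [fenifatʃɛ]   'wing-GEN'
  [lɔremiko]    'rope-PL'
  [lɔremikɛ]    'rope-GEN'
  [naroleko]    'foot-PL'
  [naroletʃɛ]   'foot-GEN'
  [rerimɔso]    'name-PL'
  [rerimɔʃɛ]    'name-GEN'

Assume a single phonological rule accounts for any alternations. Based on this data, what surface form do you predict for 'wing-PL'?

The root 'foot' surfaces as [naroleko] and [naroletʃɛ], with a stem-final [k] ~ [tʃ] alternation.
But 'rope' keeps [k] in both environments ([lɔremiko], [lɔremikɛ]), so there is no rule changing /k/ to [tʃ] before the GEN suffix.
The underlying segment must be /tʃ/; palato-alveolar /tʃ/ and /ʃ/ become [k] and [s] when no front vowel follows, yielding [k] there.
The one attested form of 'wing', [fenifatʃɛ], shows underlying /fenifatʃ/. Applying the same rule when no front vowel follows gives [fenifako].

[fenifako]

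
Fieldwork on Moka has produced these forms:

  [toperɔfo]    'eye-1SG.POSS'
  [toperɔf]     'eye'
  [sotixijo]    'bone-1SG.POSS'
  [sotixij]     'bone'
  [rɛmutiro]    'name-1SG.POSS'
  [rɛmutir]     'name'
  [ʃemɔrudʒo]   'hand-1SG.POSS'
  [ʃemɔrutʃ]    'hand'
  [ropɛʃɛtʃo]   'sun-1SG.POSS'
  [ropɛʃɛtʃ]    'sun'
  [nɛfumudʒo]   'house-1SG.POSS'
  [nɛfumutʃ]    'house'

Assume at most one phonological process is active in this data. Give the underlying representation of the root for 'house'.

/nɛfumudʒ/

The root 'house' surfaces as [nɛfumudʒo] and [nɛfumutʃ], with a stem-final [dʒ] ~ [tʃ] alternation.
The stem 'sun' ([ropɛʃɛtʃo], [ropɛʃɛtʃ]) shows [tʃ] unchanged in both environments, so [tʃ] cannot be basic with [dʒ] derived before the 1SG.POSS suffix.
The underlying segment must be /dʒ/; voiced obstruents become voiceless word-finally, yielding [tʃ] there.
The underlying form of 'house' is therefore /nɛfumudʒ/.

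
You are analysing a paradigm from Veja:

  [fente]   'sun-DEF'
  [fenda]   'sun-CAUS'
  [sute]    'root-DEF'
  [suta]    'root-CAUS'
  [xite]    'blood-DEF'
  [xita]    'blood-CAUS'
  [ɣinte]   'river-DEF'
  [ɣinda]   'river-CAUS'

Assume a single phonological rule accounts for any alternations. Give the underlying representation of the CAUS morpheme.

The CAUS suffix surfaces as [-da] and [-ta], depending on the final segment of the stem.
The DEF suffix, which begins with [t], is invariant after every stem; so [t] is not altered by any rule here.
The CAUS suffix is therefore /-da/ underlyingly, with post-vocalic devoicing: voiced stops become voiceless after a vowel.

/-da/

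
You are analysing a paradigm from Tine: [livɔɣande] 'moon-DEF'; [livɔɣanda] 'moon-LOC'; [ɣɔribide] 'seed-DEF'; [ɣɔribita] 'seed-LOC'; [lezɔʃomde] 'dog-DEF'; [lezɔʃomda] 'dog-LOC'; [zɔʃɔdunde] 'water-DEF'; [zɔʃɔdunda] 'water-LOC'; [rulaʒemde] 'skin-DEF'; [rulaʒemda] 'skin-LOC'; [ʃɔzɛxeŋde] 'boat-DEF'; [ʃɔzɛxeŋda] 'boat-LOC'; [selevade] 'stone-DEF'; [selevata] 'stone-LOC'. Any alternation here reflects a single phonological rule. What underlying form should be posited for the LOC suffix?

The LOC morpheme has two allomorphs, [-da] and [-ta].
By contrast the DEF suffix keeps its initial [d] throughout — that segment must be underlying.
The LOC suffix is therefore /-ta/ underlyingly, with post-nasal voicing: voiceless stops become voiced after a nasal.

/-ta/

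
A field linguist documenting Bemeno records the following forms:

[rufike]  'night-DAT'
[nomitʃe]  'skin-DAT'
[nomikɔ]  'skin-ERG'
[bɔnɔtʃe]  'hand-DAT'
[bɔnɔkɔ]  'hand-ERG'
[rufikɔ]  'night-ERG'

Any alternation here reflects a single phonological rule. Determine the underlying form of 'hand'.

/bɔnɔtʃ/

'hand' shows [k] ~ [tʃ] at the end of the stem ([bɔnɔkɔ] vs [bɔnɔtʃe]).
But 'night' keeps [k] in both environments ([rufikɔ], [rufike]), so there is no rule changing /k/ to [tʃ] before the DAT suffix.
The alternation reflects depalatalization: palato-alveolar /tʃ/ becomes [k] when no front vowel follows. /tʃ/ is underlying.
The underlying form of 'hand' is therefore /bɔnɔtʃ/.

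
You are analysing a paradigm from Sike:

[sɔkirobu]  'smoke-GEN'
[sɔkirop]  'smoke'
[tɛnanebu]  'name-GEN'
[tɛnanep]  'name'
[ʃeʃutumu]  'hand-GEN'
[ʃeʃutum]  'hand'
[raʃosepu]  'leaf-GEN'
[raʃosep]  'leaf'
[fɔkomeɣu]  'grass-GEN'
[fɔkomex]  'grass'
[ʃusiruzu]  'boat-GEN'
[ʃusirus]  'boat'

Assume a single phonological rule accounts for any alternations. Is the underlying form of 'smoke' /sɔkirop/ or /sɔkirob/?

/sɔkirob/

In [sɔkirobu] and [sɔkirop] the final segment of 'smoke' alternates: [b] ~ [p].
If /p/ were underlying and a rule turned it into [b] before the GEN suffix, 'leaf' would also alternate; but it has [p] in both [raʃosepu] and [raʃosep].
So /b/ is underlying, and a rule of word-final obstruent devoicing — voiced obstruents become voiceless word-finally — gives [p].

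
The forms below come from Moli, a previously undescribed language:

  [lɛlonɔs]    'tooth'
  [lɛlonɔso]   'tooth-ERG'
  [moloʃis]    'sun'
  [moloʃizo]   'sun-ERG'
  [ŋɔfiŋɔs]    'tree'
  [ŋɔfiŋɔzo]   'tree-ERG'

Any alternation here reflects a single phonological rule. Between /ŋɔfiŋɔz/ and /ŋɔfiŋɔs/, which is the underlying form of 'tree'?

/ŋɔfiŋɔz/

In [ŋɔfiŋɔs] and [ŋɔfiŋɔzo] the final segment of 'tree' alternates: [s] ~ [z].
But 'tooth' keeps [s] in both environments ([lɛlonɔs], [lɛlonɔso]), so there is no rule changing /s/ to [z] before the ERG suffix.
The underlying segment must be /z/; voiced obstruents become voiceless word-finally, yielding [s] there.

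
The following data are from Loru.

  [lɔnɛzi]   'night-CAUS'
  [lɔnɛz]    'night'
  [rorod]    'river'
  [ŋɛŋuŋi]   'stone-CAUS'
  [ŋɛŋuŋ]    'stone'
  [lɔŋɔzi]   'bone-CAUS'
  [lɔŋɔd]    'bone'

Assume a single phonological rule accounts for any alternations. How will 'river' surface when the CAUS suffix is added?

[rorozi]

The stem for 'bone' ends in [z] in [lɔŋɔzi] but [d] in [lɔŋɔd].
If /z/ were underlying and a rule turned it into [d] in isolation, 'night' would also alternate; but it has [z] in both [lɔnɛzi] and [lɔnɛz].
The underlying segment must be /d/; voiced stops become fricatives between vowels, yielding [z] there.
From [rorod] the stem 'river' is /rorod/; between vowels this yields [rorozi].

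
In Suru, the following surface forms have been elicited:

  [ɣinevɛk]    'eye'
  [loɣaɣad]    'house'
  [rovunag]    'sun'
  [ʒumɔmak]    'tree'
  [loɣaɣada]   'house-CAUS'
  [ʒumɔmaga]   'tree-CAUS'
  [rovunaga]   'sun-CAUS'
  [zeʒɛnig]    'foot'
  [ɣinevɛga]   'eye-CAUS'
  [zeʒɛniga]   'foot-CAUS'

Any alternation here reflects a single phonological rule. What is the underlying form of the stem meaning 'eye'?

/ɣinevɛk/

In [ɣinevɛga] and [ɣinevɛk] the final segment of 'eye' alternates: [g] ~ [k].
The stem 'foot' ([zeʒɛniga], [zeʒɛnig]) shows [g] unchanged in both environments, so [g] cannot be basic with [k] derived in isolation.
The underlying segment must be /k/; voiceless stops become voiced between vowels, yielding [g] there.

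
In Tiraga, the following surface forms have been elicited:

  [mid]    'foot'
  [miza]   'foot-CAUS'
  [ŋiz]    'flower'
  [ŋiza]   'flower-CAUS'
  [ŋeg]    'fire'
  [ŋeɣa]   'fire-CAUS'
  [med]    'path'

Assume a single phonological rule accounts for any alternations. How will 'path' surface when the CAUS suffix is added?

In [mid] and [miza] the final segment of 'foot' alternates: [d] ~ [z].
But 'flower' keeps [z] in both environments ([ŋiz], [ŋiza]), so there is no rule changing /z/ to [d] in isolation.
The alternation reflects intervocalic spirantization: voiced stops become fricatives between vowels. /d/ is underlying.
From [med] the stem 'path' is /med/; between vowels this yields [meza].

[meza]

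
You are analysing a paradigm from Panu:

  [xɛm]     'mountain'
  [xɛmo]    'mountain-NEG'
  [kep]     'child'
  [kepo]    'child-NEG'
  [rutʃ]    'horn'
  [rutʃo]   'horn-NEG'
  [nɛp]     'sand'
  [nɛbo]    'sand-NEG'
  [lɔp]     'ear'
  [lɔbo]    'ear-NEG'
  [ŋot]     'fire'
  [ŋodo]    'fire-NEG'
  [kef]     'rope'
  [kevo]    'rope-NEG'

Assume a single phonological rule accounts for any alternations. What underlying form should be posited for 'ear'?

The stem for 'ear' ends in [p] in [lɔp] but [b] in [lɔbo].
But 'child' keeps [p] in both environments ([kep], [kepo]), so there is no rule changing /p/ to [b] before the NEG suffix.
So /b/ is underlying, and a rule of word-final obstruent devoicing — voiced obstruents become voiceless word-finally — gives [p].
Hence 'ear' is /lɔb/ underlyingly.

/lɔb/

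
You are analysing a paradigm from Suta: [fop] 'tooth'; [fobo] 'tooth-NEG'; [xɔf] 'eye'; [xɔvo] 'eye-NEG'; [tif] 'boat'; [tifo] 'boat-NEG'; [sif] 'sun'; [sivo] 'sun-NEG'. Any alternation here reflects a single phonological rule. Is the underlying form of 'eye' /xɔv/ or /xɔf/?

In [xɔf] and [xɔvo] the final segment of 'eye' alternates: [f] ~ [v].
The stem 'boat' ([tif], [tifo]) shows [f] unchanged in both environments, so [f] cannot be basic with [v] derived before the NEG suffix.
The underlying segment must be /v/; voiced obstruents become voiceless word-finally, yielding [f] there.

/xɔv/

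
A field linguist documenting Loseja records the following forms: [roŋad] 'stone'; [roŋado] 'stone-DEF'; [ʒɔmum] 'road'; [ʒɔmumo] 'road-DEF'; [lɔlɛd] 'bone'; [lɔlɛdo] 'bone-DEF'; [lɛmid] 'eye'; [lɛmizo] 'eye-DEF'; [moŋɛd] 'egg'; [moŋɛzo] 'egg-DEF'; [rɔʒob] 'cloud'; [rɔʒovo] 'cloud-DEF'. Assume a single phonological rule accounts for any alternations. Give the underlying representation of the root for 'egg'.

'egg' shows [d] ~ [z] at the end of the stem ([moŋɛd] vs [moŋɛzo]).
The stem 'stone' ([roŋad], [roŋado]) shows [d] unchanged in both environments, so [d] cannot be basic with [z] derived before the DEF suffix.
The underlying segment must be /z/; voiced fricatives become stops word-finally, yielding [d] there.
Hence 'egg' is /moŋɛz/ underlyingly.

/moŋɛz/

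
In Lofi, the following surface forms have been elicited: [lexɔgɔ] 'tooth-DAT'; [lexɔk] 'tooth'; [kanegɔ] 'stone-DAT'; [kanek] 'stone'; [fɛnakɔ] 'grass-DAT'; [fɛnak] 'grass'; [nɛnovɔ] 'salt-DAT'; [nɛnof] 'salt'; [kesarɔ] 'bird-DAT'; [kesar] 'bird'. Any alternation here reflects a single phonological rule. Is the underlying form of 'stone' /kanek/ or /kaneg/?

/kaneg/

'stone' shows [g] ~ [k] at the end of the stem ([kanegɔ] vs [kanek]).
But 'grass' keeps [k] in both environments ([fɛnakɔ], [fɛnak]), so there is no rule changing /k/ to [g] before the DAT suffix.
So /g/ is underlying, and a rule of word-final obstruent devoicing — voiced obstruents become voiceless word-finally — gives [k].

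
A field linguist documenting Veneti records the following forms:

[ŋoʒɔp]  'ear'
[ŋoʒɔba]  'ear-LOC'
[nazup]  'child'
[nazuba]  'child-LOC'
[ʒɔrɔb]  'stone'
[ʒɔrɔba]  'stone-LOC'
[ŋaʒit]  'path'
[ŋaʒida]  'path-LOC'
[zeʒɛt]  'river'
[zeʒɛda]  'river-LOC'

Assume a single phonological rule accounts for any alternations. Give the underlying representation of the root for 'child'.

/nazup/

In [nazup] and [nazuba] the final segment of 'child' alternates: [p] ~ [b].
If /b/ were underlying and a rule turned it into [p] in isolation, 'stone' would also alternate; but it has [b] in both [ʒɔrɔb] and [ʒɔrɔba].
So /p/ is underlying, and a rule of intervocalic voicing — voiceless stops become voiced between vowels — gives [b].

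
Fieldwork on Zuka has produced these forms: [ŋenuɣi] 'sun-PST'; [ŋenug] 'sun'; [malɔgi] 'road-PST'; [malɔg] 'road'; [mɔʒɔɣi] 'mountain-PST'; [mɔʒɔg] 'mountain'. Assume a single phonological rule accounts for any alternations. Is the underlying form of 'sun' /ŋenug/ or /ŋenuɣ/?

The root 'sun' surfaces as [ŋenuɣi] and [ŋenug], with a stem-final [ɣ] ~ [g] alternation.
But 'road' keeps [g] in both environments ([malɔgi], [malɔg]), so there is no rule changing /g/ to [ɣ] before the PST suffix.
The underlying segment must be /ɣ/; voiced fricatives become stops word-finally, yielding [g] there.

/ŋenuɣ/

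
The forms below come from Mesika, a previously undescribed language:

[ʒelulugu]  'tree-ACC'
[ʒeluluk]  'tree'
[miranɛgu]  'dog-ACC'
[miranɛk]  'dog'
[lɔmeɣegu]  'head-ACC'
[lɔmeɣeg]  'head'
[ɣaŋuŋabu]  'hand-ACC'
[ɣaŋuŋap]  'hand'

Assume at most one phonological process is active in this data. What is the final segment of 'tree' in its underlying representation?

/k/

In [ʒelulugu] and [ʒeluluk] the final segment of 'tree' alternates: [g] ~ [k].
But 'head' keeps [g] in both environments ([lɔmeɣegu], [lɔmeɣeg]), so there is no rule changing /g/ to [k] in isolation.
Therefore /k/ is basic and [g] is derived by intervocalic voicing (voiceless stops become voiced between vowels).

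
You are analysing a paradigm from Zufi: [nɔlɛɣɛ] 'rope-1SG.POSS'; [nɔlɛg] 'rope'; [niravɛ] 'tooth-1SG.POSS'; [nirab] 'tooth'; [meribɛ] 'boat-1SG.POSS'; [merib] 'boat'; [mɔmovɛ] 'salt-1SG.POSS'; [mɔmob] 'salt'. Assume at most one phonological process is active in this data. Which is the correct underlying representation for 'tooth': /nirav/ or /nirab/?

In [niravɛ] and [nirab] the final segment of 'tooth' alternates: [v] ~ [b].
But 'boat' keeps [b] in both environments ([meribɛ], [merib]), so there is no rule changing /b/ to [v] before the 1SG.POSS suffix.
So /v/ is underlying, and a rule of word-final hardening — voiced fricatives become stops word-finally — gives [b].

/nirav/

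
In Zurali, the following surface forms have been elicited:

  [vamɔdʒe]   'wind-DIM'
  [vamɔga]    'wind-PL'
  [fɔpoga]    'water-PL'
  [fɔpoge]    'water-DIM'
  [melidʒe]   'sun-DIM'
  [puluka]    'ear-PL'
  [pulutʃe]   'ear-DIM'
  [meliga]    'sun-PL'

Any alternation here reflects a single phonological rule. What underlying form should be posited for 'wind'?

/vamɔdʒ/

'wind' shows [dʒ] ~ [g] at the end of the stem ([vamɔdʒe] vs [vamɔga]).
But 'water' keeps [g] in both environments ([fɔpoge], [fɔpoga]), so there is no rule changing /g/ to [dʒ] before the DIM suffix.
The alternation reflects depalatalization: palato-alveolar /tʃ/ and /dʒ/ become [k] and [g] when no front vowel follows. /dʒ/ is underlying.
So 'wind' = /vamɔdʒ/.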